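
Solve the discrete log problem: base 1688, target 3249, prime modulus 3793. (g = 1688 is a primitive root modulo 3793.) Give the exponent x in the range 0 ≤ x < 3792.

Baby-step giant-step with m = ceil(sqrt(3792)) = 62.
Baby table (1688^j mod 3793 for j=0..61):
  0:1  1:1688  2:801  3:1780  4:584  5:3405  6:1245  7:238
  8:3479  9:988  10:2617  11:2444  12:2481  13:456  14:3542  15:1128
  16:3771  17:794  18:1343  19:2563  20:2324  21:950  22:2954  23:2350
  24:3115  25:1022  26:3114  27:3127  28:2313  29:1347  30:1729  31:1735
  32:484  33:1497  34:798  35:509  36:1974  37:1858  38:3286  39:1402
  40:3537  41:274  42:3559  43:3273  44:2216  45:710  46:3685  47:3553
  48:731  49:1203  50:1409  51:181  52:2088  53:847  54:3568  55:3293
  56:1839  57:1558  58:1355  59:61  60:557  61:3345
Giant step factor: 1688^(-62) ≡ 2029 (mod 3793).
Scan 3249·2029^i mod 3793 for i = 0, 1, …:
  i=0: 3249   i=1: 3780   i=2: 174   i=3: 297
  i=4: 3319   i=5: 1676   i=6: 2076   i=7: 1974
Match at i=7, j=36: x = 7·62 + 36 = 470.

470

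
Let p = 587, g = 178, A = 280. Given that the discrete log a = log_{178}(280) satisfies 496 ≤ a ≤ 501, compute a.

Compute 178^496 mod 587 = 567, then multiply by 178 repeatedly:
  178^496=567  178^497=549  178^498=280
Found 280 at exponent 498.

498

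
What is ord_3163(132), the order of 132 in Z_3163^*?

1054

The order of 132 must divide p − 1 = 3162 = 2 · 3 · 17 · 31.
Divisors: 1, 2, 3, 6, 17, 31, 34, 51, 62, 93, 102, 186, 527, 1054, 1581, 3162.
Check each in increasing order: 132^1 ≡ 132;  132^2 ≡ 1609;  132^3 ≡ 467;  132^6 ≡ 3005;  132^17 ≡ 1653;  132^31 ≡ 2031;  132^34 ≡ 2740;  132^51 ≡ 2967;  132^62 ≡ 409;  132^93 ≡ 1973;  132^102 ≡ 460;  132^186 ≡ 2239;  132^527 ≡ 3162;  132^1054 ≡ 1.
Smallest exponent giving 1 is 1054.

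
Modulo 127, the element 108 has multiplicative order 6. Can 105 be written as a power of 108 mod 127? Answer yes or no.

⟨108⟩ has order 6; its elements mod 127 are {1, 19, 20, 107, 108, 126}.
105 is not in this set.

no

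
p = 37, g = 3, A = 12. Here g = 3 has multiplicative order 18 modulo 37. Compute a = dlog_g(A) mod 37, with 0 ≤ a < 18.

Successive powers of 3 modulo 37:
  3^0=1  3^1=3  3^2=9  3^3=27  3^4=7  3^5=21
  3^6=26  3^7=4  3^8=12
So 3^8 ≡ 12 (mod 37), giving a = 8.

8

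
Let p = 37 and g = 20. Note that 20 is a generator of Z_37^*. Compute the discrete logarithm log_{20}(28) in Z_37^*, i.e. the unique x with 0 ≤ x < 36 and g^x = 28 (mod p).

Successive powers of 20 modulo 37:
  20^0=1  20^1=20  20^2=30  20^3=8  20^4=12  20^5=18
  20^6=27  20^7=22  20^8=33  20^9=31  20^10=28
So 20^10 ≡ 28 (mod 37), giving x = 10.

10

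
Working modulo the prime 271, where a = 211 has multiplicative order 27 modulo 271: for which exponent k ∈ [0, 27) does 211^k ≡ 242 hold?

9

Successive powers of 211 modulo 271:
  211^0=1  211^1=211  211^2=77  211^3=258  211^4=238  211^5=83
  211^6=169  211^7=158  211^8=5  211^9=242
So 211^9 ≡ 242 (mod 271), giving k = 9.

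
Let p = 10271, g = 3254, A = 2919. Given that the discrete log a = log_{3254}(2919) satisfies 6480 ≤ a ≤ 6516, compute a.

Compute 3254^6480 mod 10271 = 9341, then multiply by 3254 repeatedly:
  3254^6480=9341  3254^6481=3725  3254^6482=1370  3254^6483=366  3254^6484=9799
  3254^6485=4762  3254^6486=6880  3254^6487=7011  3254^6488=1903  3254^6489=9220
  3254^6490=289  3254^6491=5745  3254^6492=1010  3254^6493=10091  3254^6494=9998
  3254^6495=5235  3254^6496=5372  3254^6497=9517  3254^6498=1253  3254^6499=9946
  3254^6500=363  3254^6501=37  3254^6502=7417  3254^6503=8339  3254^6504=9395
  3254^6505=4834  3254^6506=4935  3254^6507=4917  3254^6508=7971  3254^6509=3359
  3254^6510=1842  3254^6511=5875  3254^6512=2919
Found 2919 at exponent 6512.

6512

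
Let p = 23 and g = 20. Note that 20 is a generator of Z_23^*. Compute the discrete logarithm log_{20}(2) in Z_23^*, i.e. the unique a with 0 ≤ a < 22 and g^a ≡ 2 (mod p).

Successive powers of 20 modulo 23:
  20^0=1  20^1=20  20^2=9  20^3=19  20^4=12  20^5=10
  20^6=16  20^7=21  20^8=6  20^9=5  20^10=8  20^11=22
  20^12=3  20^13=14  20^14=4  20^15=11  20^16=13  20^17=7
  20^18=2
So 20^18 ≡ 2 (mod 23), giving a = 18.

18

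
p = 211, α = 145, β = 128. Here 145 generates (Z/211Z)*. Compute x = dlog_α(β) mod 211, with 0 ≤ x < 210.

Baby-step giant-step with m = ceil(sqrt(210)) = 15.
Baby table (145^j mod 211 for j=0..14):
  0:1  1:145  2:136  3:97  4:139  5:110  6:125  7:190
  8:120  9:98  10:73  11:35  12:11  13:118  14:19
Giant step factor: 145^(-15) ≡ 88 (mod 211).
Scan 128·88^i mod 211 for i = 0, 1, …:
  i=0: 128   i=1: 81   i=2: 165   i=3: 172
  i=4: 155   i=5: 136
Match at i=5, j=2: x = 5·15 + 2 = 77.

77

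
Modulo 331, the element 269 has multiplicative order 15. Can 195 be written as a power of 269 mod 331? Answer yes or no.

no

195 ∈ ⟨269⟩ iff 195^15 ≡ 1 (mod 331), since |⟨269⟩| = 15.
195^15 mod 331 = 111.
Since 111 ≠ 1, 195 does not lie in the subgroup.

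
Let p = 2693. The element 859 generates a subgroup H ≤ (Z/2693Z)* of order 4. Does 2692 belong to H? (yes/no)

2692 ∈ ⟨859⟩ iff 2692^4 ≡ 1 (mod 2693), since |⟨859⟩| = 4.
2692^4 mod 2693 = 1.
Since 1 = 1, 2692 lies in the subgroup.

yes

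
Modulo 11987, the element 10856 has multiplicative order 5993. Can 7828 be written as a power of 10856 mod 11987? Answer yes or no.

7828 ∈ ⟨10856⟩ iff 7828^5993 ≡ 1 (mod 11987), since |⟨10856⟩| = 5993.
7828^5993 mod 11987 = 11986.
Since 11986 ≠ 1, 7828 does not lie in the subgroup.

no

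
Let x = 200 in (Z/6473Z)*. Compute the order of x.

809

The order of 200 must divide p − 1 = 6472 = 2^3 · 809.
Divisors: 1, 2, 4, 8, 809, 1618, 3236, 6472.
Check each in increasing order: 200^1 ≡ 200;  200^2 ≡ 1162;  200^4 ≡ 3860;  200^8 ≡ 5227;  200^809 ≡ 1.
Smallest exponent giving 1 is 809.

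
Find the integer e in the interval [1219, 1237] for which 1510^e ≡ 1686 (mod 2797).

Compute 1510^1219 mod 2797 = 2389, then multiply by 1510 repeatedly:
  1510^1219=2389  1510^1220=2057  1510^1221=1400  1510^1222=2265  1510^1223=2216
  1510^1224=948  1510^1225=2213  1510^1226=2012  1510^1227=578  1510^1228=116
  1510^1229=1746  1510^1230=1686
Found 1686 at exponent 1230.

1230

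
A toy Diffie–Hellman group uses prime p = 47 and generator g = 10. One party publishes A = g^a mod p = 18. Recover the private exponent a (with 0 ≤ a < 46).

Successive powers of 10 modulo 47:
  10^0=1  10^1=10  10^2=6  10^3=13  10^4=36  10^5=31
  10^6=28  10^7=45  10^8=27  10^9=35  10^10=21  10^11=22
  10^12=32  10^13=38  10^14=4  10^15=40  10^16=24  10^17=5
  10^18=3  10^19=30  10^20=18
So 10^20 ≡ 18 (mod 47), giving a = 20.

20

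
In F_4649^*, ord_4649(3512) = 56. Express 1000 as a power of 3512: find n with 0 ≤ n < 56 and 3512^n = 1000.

16

Successive powers of 3512 modulo 4649:
  3512^0=1  3512^1=3512  3512^2=347  3512^3=626  3512^4=4184  3512^5=3368
  3512^6=1360  3512^7=1797  3512^8=2371  3512^9=593  3512^10=4513  3512^11=1215
  3512^12=3947  3512^13=3195  3512^14=2803  3512^15=2203  3512^16=1000
So 3512^16 ≡ 1000 (mod 4649), giving n = 16.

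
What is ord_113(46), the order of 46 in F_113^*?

The order of 46 must divide p − 1 = 112 = 2^4 · 7.
Divisors: 1, 2, 4, 7, 8, 14, 16, 28, 56, 112.
Check each in increasing order: 46^1 ≡ 46;  46^2 ≡ 82;  46^4 ≡ 57;  46^7 ≡ 78;  46^8 ≡ 85;  46^14 ≡ 95;  46^16 ≡ 106;  46^28 ≡ 98;  46^56 ≡ 112;  46^112 ≡ 1.
Smallest exponent giving 1 is 112.

112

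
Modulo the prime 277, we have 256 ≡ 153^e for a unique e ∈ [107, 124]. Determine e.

Compute 153^107 mod 277 = 234, then multiply by 153 repeatedly:
  153^107=234  153^108=69  153^109=31  153^110=34  153^111=216
  153^112=85  153^113=263  153^114=74  153^115=242  153^116=185
  153^117=51  153^118=47  153^119=266  153^120=256
Found 256 at exponent 120.

120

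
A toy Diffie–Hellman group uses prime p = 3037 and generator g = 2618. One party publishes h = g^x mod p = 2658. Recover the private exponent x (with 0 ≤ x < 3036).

2780

Baby-step giant-step with m = ceil(sqrt(3036)) = 56.
Baby table (2618^j mod 3037 for j=0..55):
  0:1  1:2618  2:2452  3:2155  4:2081  5:2717  6:452  7:1943
  8:2836  9:2220  10:2179  11:1136  12:825  13:543  14:258  15:1230
  16:920  17:219  18:2386  19:2476  20:1210  21:189  22:2808  23:1804
  24:337  25:1536  26:260  27:392  28:2787  29:1492  30:474  31:1836
  32:2114  33:1038  34:2406  35:170  36:1658  37:771  38:1910  39:1478
  40:266  41:915  42:2314  43:2274  44:812  45:2953  46:1789  47:548
  48:1200  49:1342  50:2584  51:1513  52:786  53:1699  54:1814  55:2221
Giant step factor: 2618^(-56) ≡ 1289 (mod 3037).
Scan 2658·1289^i mod 3037 for i = 0, 1, …:
  i=0: 2658   i=1: 426   i=2: 2454   i=3: 1689
  i=4: 2629   i=5: 2526   i=6: 350   i=7: 1674
  i=8: 1516   i=9: 1333     …   i=48: 2560
  i=49: 1658
Match at i=49, j=36: x = 49·56 + 36 = 2780.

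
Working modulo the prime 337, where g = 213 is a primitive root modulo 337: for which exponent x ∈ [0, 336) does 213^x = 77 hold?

45

Baby-step giant-step with m = ceil(sqrt(336)) = 19.
Baby table (213^j mod 337 for j=0..18):
  0:1  1:213  2:211  3:122  4:37  5:130  6:56  7:133
  8:21  9:92  10:50  11:203  12:103  13:34  14:165  15:97
  16:104  17:247  18:39
Giant step factor: 213^(-19) ≡ 317 (mod 337).
Scan 77·317^i mod 337 for i = 0, 1, …:
  i=0: 77   i=1: 145   i=2: 133
Match at i=2, j=7: x = 2·19 + 7 = 45.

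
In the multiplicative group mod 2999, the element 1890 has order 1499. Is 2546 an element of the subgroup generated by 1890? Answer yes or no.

no

2546 ∈ ⟨1890⟩ iff 2546^1499 ≡ 1 (mod 2999), since |⟨1890⟩| = 1499.
2546^1499 mod 2999 = 2998.
Since 2998 ≠ 1, 2546 does not lie in the subgroup.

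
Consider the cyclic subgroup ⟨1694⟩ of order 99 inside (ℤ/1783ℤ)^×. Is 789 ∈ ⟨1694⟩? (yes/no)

yes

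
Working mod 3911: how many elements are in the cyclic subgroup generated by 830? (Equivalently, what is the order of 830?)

3910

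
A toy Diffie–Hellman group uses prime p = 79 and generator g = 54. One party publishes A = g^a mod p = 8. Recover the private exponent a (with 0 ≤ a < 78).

24

Baby-step giant-step with m = ceil(sqrt(78)) = 9.
Baby table (54^j mod 79 for j=0..8):
  0:1  1:54  2:72  3:17  4:49  5:39  6:52  7:43
  8:31
Giant step factor: 54^(-9) ≡ 58 (mod 79).
Scan 8·58^i mod 79 for i = 0, 1, …:
  i=0: 8   i=1: 69   i=2: 52
Match at i=2, j=6: a = 2·9 + 6 = 24.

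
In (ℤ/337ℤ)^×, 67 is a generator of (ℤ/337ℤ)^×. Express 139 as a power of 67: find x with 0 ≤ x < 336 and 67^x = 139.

257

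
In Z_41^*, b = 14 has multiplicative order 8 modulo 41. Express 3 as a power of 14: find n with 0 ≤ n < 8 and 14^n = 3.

7

Successive powers of 14 modulo 41:
  14^0=1  14^1=14  14^2=32  14^3=38  14^4=40  14^5=27
  14^6=9  14^7=3
So 14^7 ≡ 3 (mod 41), giving n = 7.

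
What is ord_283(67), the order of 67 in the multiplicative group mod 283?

The order of 67 must divide p − 1 = 282 = 2 · 3 · 47.
Divisors: 1, 2, 3, 6, 47, 94, 141, 282.
Check each in increasing order: 67^1 ≡ 67;  67^2 ≡ 244;  67^3 ≡ 217;  67^6 ≡ 111;  67^47 ≡ 282;  67^94 ≡ 1.
Smallest exponent giving 1 is 94.

94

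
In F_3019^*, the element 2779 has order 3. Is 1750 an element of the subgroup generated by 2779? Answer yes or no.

no

1750 ∈ ⟨2779⟩ iff 1750^3 ≡ 1 (mod 3019), since |⟨2779⟩| = 3.
1750^3 mod 3019 = 915.
Since 915 ≠ 1, 1750 does not lie in the subgroup.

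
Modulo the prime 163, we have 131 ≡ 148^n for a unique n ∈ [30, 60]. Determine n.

58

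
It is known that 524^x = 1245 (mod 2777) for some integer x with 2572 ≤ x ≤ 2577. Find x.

2574

Compute 524^2572 mod 2777 = 1629, then multiply by 524 repeatedly:
  524^2572=1629  524^2573=1057  524^2574=1245
Found 1245 at exponent 2574.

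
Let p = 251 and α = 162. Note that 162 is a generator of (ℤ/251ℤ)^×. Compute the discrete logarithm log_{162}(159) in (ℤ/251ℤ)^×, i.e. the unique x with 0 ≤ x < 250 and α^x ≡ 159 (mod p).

Baby-step giant-step with m = ceil(sqrt(250)) = 16.
Baby table (162^j mod 251 for j=0..15):
  0:1  1:162  2:140  3:90  4:22  5:50  6:68  7:223
  8:233  9:96  10:241  11:137  12:106  13:104  14:31  15:2
Giant step factor: 162^(-16) ≡ 196 (mod 251).
Scan 159·196^i mod 251 for i = 0, 1, …:
  i=0: 159   i=1: 40   i=2: 59   i=3: 18
  i=4: 14   i=5: 234   i=6: 182   i=7: 30
  i=8: 107   i=9: 139   i=10: 136   i=11: 50
Match at i=11, j=5: x = 11·16 + 5 = 181.

181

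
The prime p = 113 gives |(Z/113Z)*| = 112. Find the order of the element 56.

28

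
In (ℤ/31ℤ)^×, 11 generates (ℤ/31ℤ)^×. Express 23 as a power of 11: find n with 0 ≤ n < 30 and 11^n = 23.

9

Successive powers of 11 modulo 31:
  11^0=1  11^1=11  11^2=28  11^3=29  11^4=9  11^5=6
  11^6=4  11^7=13  11^8=19  11^9=23
So 11^9 ≡ 23 (mod 31), giving n = 9.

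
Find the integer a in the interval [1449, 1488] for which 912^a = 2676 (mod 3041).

Compute 912^1449 mod 3041 = 1532, then multiply by 912 repeatedly:
  912^1449=1532  912^1450=1365  912^1451=1111  912^1452=579  912^1453=1955
  912^1454=934  912^1455=328  912^1456=1118  912^1457=881  912^1458=648
  912^1459=1022  912^1460=1518  912^1461=761  912^1462=684  912^1463=403
  912^1464=2616  912^1465=1648  912^1466=722  912^1467=1608  912^1468=734
  912^1469=388  912^1470=1100  912^1471=2711  912^1472=99  912^1473=2099
  912^1474=1499  912^1475=1679  912^1476=1625  912^1477=1033  912^1478=2427
  912^1479=2617  912^1480=2560  912^1481=2273  912^1482=2055  912^1483=904
  912^1484=337  912^1485=203  912^1486=2676
Found 2676 at exponent 1486.

1486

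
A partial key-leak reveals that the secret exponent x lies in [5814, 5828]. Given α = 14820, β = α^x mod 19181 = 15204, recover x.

5827

Compute 14820^5814 mod 19181 = 15046, then multiply by 14820 repeatedly:
  14820^5814=15046  14820^5815=2595  14820^5816=19176  14820^5817=2624  14820^5818=7793
  14820^5819=3459  14820^5820=10748  14820^5821=6336  14820^5822=8525  14820^5823=14434
  14820^5824=5368  14820^5825=10153  14820^5826=11696  14820^5827=15204
Found 15204 at exponent 5827.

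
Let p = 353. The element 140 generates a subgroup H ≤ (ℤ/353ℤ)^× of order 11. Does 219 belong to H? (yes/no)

219 ∈ ⟨140⟩ iff 219^11 ≡ 1 (mod 353), since |⟨140⟩| = 11.
219^11 mod 353 = 106.
Since 106 ≠ 1, 219 does not lie in the subgroup.

no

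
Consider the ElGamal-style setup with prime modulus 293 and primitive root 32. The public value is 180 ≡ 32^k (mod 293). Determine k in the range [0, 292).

273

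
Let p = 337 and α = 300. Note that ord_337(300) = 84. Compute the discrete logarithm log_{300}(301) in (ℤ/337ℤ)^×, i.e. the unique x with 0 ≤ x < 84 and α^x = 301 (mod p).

81

Baby-step giant-step with m = ceil(sqrt(84)) = 10.
Baby table (300^j mod 337 for j=0..9):
  0:1  1:300  2:21  3:234  4:104  5:196  6:162  7:72
  8:32  9:164
Giant step factor: 300^(-10) ≡ 168 (mod 337).
Scan 301·168^i mod 337 for i = 0, 1, …:
  i=0: 301   i=1: 18   i=2: 328   i=3: 173
  i=4: 82   i=5: 296   i=6: 189   i=7: 74
  i=8: 300
Match at i=8, j=1: x = 8·10 + 1 = 81.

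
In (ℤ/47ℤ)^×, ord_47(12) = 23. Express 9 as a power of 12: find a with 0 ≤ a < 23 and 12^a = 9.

4

Successive powers of 12 modulo 47:
  12^0=1  12^1=12  12^2=3  12^3=36  12^4=9
So 12^4 ≡ 9 (mod 47), giving a = 4.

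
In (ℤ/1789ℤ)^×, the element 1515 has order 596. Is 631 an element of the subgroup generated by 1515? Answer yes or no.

631 ∈ ⟨1515⟩ iff 631^596 ≡ 1 (mod 1789), since |⟨1515⟩| = 596.
631^596 mod 1789 = 1636.
Since 1636 ≠ 1, 631 does not lie in the subgroup.

no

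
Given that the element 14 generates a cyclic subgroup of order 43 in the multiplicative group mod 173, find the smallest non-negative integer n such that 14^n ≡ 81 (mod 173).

28

Successive powers of 14 modulo 173:
  14^0=1  14^1=14  14^2=23  14^3=149  14^4=10  14^5=140
  14^6=57  14^7=106  14^8=100  14^9=16  14^10=51  14^11=22
  14^12=135  14^13=160  14^14=164  14^15=47  14^16=139  14^17=43
  14^18=83  14^19=124  14^20=6  14^21=84  14^22=138  14^23=29
  14^24=60  14^25=148  14^26=169  14^27=117  14^28=81
So 14^28 ≡ 81 (mod 173), giving n = 28.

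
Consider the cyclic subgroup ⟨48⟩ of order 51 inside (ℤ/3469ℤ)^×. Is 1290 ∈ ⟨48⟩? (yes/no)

yes

1290 ∈ ⟨48⟩ iff 1290^51 ≡ 1 (mod 3469), since |⟨48⟩| = 51.
1290^51 mod 3469 = 1.
Since 1 = 1, 1290 lies in the subgroup.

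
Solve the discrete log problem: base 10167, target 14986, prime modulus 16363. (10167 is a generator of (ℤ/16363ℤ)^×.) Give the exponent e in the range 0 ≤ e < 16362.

9445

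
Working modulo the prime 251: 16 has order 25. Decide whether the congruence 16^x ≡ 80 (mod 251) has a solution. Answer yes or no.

80 ∈ ⟨16⟩ iff 80^25 ≡ 1 (mod 251), since |⟨16⟩| = 25.
80^25 mod 251 = 1.
Since 1 = 1, 80 lies in the subgroup.

yes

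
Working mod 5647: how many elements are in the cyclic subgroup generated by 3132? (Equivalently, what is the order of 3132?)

941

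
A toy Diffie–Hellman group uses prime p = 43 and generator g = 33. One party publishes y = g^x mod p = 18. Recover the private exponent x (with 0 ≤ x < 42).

5

Successive powers of 33 modulo 43:
  33^0=1  33^1=33  33^2=14  33^3=32  33^4=24  33^5=18
So 33^5 ≡ 18 (mod 43), giving x = 5.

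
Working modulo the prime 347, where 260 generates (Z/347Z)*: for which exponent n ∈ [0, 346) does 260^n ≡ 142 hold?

Baby-step giant-step with m = ceil(sqrt(346)) = 19.
Baby table (260^j mod 347 for j=0..18):
  0:1  1:260  2:282  3:103  4:61  5:245  6:199  7:37
  8:251  9:24  10:341  11:175  12:43  13:76  14:328  15:265
  16:194  17:125  18:229
Giant step factor: 260^(-19) ≡ 200 (mod 347).
Scan 142·200^i mod 347 for i = 0, 1, …:
  i=0: 142   i=1: 293   i=2: 304   i=3: 75
  i=4: 79   i=5: 185   i=6: 218   i=7: 225
  i=8: 237   i=9: 208   i=10: 307   i=11: 328
Match at i=11, j=14: n = 11·19 + 14 = 223.

223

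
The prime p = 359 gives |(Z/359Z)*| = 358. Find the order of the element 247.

179

The order of 247 must divide p − 1 = 358 = 2 · 179.
Divisors: 1, 2, 179, 358.
Check each in increasing order: 247^1 ≡ 247;  247^2 ≡ 338;  247^179 ≡ 1.
Smallest exponent giving 1 is 179.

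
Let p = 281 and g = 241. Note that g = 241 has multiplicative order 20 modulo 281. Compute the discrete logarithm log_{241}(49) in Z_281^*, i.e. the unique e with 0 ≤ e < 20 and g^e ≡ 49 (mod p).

18

Successive powers of 241 modulo 281:
  241^0=1  241^1=241  241^2=195  241^3=68  241^4=90  241^5=53
  241^6=128  241^7=219  241^8=232  241^9=274  241^10=280  241^11=40
  241^12=86  241^13=213  241^14=191  241^15=228  241^16=153  241^17=62
  241^18=49
So 241^18 ≡ 49 (mod 281), giving e = 18.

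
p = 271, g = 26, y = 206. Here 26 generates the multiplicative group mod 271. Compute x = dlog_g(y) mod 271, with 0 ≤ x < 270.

Baby-step giant-step with m = ceil(sqrt(270)) = 17.
Baby table (26^j mod 271 for j=0..16):
  0:1  1:26  2:134  3:232  4:70  5:194  6:166  7:251
  8:22  9:30  10:238  11:226  12:185  13:203  14:129  15:102
  16:213
Giant step factor: 26^(-17) ≡ 209 (mod 271).
Scan 206·209^i mod 271 for i = 0, 1, …:
  i=0: 206   i=1: 236   i=2: 2   i=3: 147
  i=4: 100   i=5: 33   i=6: 122   i=7: 24
  i=8: 138   i=9: 116   i=10: 125   i=11: 109
  i=12: 17   i=13: 30
Match at i=13, j=9: x = 13·17 + 9 = 230.

230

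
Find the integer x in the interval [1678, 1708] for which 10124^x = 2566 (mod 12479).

Compute 10124^1678 mod 12479 = 6959, then multiply by 10124 repeatedly:
  10124^1678=6959  10124^1679=8961  10124^1680=11313  10124^1681=550  10124^1682=2566
Found 2566 at exponent 1682.

1682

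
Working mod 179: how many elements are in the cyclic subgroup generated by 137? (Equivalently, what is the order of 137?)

178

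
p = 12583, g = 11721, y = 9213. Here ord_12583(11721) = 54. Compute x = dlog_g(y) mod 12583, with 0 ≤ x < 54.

Baby-step giant-step with m = ceil(sqrt(54)) = 8.
Baby table (11721^j mod 12583 for j=0..7):
  0:1  1:11721  2:647  3:8521  4:3370  5:1733  6:3531  7:1364
Giant step factor: 11721^(-8) ≡ 3186 (mod 12583).
Scan 9213·3186^i mod 12583 for i = 0, 1, …:
  i=0: 9213   i=1: 9062   i=2: 6130   i=3: 1364
Match at i=3, j=7: x = 3·8 + 7 = 31.

31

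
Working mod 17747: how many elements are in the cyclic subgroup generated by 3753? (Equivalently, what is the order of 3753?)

8873

The order of 3753 must divide p − 1 = 17746 = 2 · 19 · 467.
Divisors: 1, 2, 19, 38, 467, 934, 8873, 17746.
Check each in increasing order: 3753^1 ≡ 3753;  3753^2 ≡ 11638;  3753^19 ≡ 10142;  3753^38 ≡ 16299;  3753^467 ≡ 7194;  3753^934 ≡ 3384;  3753^8873 ≡ 1.
Smallest exponent giving 1 is 8873.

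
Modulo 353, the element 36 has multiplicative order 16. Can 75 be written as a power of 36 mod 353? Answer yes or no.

no

⟨36⟩ has order 16; its elements mod 353 are {1, 36, 42, 49, 60, 70, 100, 116, 237, 253, 283, 293, 304, 311, 317, 352}.
75 is not in this set.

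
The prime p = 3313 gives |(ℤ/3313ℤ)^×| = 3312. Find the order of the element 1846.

138

The order of 1846 must divide p − 1 = 3312 = 2^4 · 3^2 · 23.
Divisors: 1, 2, 3, 4, 6, 8, 9, 12, 16, 18, 23, 24, 36, 46, 48, 69, 72, 92, 138, 144, 184, 207, 276, 368, 414, 552, 828, 1104, 1656, 3312.
Check each in increasing order: 1846^1 ≡ 1846;  1846^2 ≡ 1952;  1846^3 ≡ 2161;  1846^4 ≡ 354;  1846^6 ≡ 1904;  1846^8 ≡ 2735;  1846^9 ≡ 3111;  1846^12 ≡ 794;  1846^16 ≡ 2784;  1846^18 ≡ 1048;  1846^23 ≡ 1124;  1846^24 ≡ 966;  1846^36 ≡ 1701;  1846^46 ≡ 1123;  1846^48 ≡ 2203;  1846^69 ≡ 3312;  1846^72 ≡ 1152;  1846^92 ≡ 2189;  1846^138 ≡ 1.
Smallest exponent giving 1 is 138.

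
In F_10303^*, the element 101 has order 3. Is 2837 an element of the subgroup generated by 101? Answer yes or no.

no

⟨101⟩ has order 3; its elements mod 10303 are {1, 101, 10201}.
2837 is not in this set.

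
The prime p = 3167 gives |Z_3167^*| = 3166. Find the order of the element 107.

3166

The order of 107 must divide p − 1 = 3166 = 2 · 1583.
Divisors: 1, 2, 1583, 3166.
Check each in increasing order: 107^1 ≡ 107;  107^2 ≡ 1948;  107^1583 ≡ 3166;  107^3166 ≡ 1.
Smallest exponent giving 1 is 3166.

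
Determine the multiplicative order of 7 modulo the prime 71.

70

The order of 7 must divide p − 1 = 70 = 2 · 5 · 7.
Divisors: 1, 2, 5, 7, 10, 14, 35, 70.
Check each in increasing order: 7^1 ≡ 7;  7^2 ≡ 49;  7^5 ≡ 51;  7^7 ≡ 14;  7^10 ≡ 45;  7^14 ≡ 54;  7^35 ≡ 70;  7^70 ≡ 1.
Smallest exponent giving 1 is 70.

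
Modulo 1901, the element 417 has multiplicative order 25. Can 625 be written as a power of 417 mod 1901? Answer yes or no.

⟨417⟩ has order 25; its elements mod 1901 are {1, 25, 73, 155, 188, 380, 417, 455, 625, 677, 898, 920, 961, 1103, 1126, 1213, 1527, 1536, 1539, 1717, 1776, 1810, 1825, 1870, 1896}.
625 is in this set.

yes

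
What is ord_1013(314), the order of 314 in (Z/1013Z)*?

1012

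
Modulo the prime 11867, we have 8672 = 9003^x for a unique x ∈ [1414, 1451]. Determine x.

1443

Compute 9003^1414 mod 11867 = 4766, then multiply by 9003 repeatedly:
  9003^1414=4766  9003^1415=9093  9003^1416=5713  9003^1417=2561  9003^1418=10969
  9003^1419=8600  9003^1420=5492  9003^1421=6554  9003^1422=2938  9003^1423=11138
  9003^1424=11131  9003^1425=7445  9003^1426=2519  9003^1427=720  9003^1428=2778
  9003^1429=6565  9003^1430=7035  9003^1431=1926  9003^1432=2091  9003^1433=4211
  9003^1434=8435  9003^1435=3372  9003^1436=2330  9003^1437=8001  9003^1438=313
  9003^1439=5460  9003^1440=3266  9003^1441=9239  9003^1442=2914  9003^1443=8672
Found 8672 at exponent 1443.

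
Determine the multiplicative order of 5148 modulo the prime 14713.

4904

The order of 5148 must divide p − 1 = 14712 = 2^3 · 3 · 613.
Divisors: 1, 2, 3, 4, 6, 8, 12, 24, 613, 1226, 1839, 2452, 3678, 4904, 7356, 14712.
Check each in increasing order: 5148^1 ≡ 5148;  5148^2 ≡ 3791;  5148^3 ≡ 6630;  5148^4 ≡ 11793;  5148^6 ≡ 9169;  5148^8 ≡ 7573;  5148^12 ≡ 479;  5148^24 ≡ 8746;  5148^613 ≡ 5662;  5148^1226 ≡ 13330;  5148^1839 ≡ 11483;  5148^2452 ≡ 14712;  5148^3678 ≡ 1383;  5148^4904 ≡ 1.
Smallest exponent giving 1 is 4904.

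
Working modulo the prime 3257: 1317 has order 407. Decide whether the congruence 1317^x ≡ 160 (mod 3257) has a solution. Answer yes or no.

no

160 ∈ ⟨1317⟩ iff 160^407 ≡ 1 (mod 3257), since |⟨1317⟩| = 407.
160^407 mod 3257 = 904.
Since 904 ≠ 1, 160 does not lie in the subgroup.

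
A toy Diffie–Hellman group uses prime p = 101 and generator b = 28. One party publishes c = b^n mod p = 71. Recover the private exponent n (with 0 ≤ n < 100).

4

Successive powers of 28 modulo 101:
  28^0=1  28^1=28  28^2=77  28^3=35  28^4=71
So 28^4 ≡ 71 (mod 101), giving n = 4.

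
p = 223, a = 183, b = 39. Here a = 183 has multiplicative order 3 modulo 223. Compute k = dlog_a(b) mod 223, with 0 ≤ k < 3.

2

Successive powers of 183 modulo 223:
  183^0=1  183^1=183  183^2=39
So 183^2 ≡ 39 (mod 223), giving k = 2.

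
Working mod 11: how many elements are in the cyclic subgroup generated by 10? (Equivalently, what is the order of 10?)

2

The order of 10 must divide p − 1 = 10 = 2 · 5.
Divisors: 1, 2, 5, 10.
Check each in increasing order: 10^1 ≡ 10;  10^2 ≡ 1.
Smallest exponent giving 1 is 2.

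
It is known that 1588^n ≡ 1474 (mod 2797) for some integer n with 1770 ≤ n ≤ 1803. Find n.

1790

Compute 1588^1770 mod 2797 = 2345, then multiply by 1588 repeatedly:
  1588^1770=2345  1588^1771=1053  1588^1772=2355  1588^1773=151  1588^1774=2043
  1588^1775=2561  1588^1776=30  1588^1777=91  1588^1778=1861  1588^1779=1636
  1588^1780=2352  1588^1781=981  1588^1782=2696  1588^1783=1838  1588^1784=1473
  1588^1785=832  1588^1786=1032  1588^1787=2571  1588^1788=1925  1588^1789=2576
  1588^1790=1474
Found 1474 at exponent 1790.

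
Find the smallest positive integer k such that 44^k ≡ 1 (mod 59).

The order of 44 must divide p − 1 = 58 = 2 · 29.
Divisors: 1, 2, 29, 58.
Check each in increasing order: 44^1 ≡ 44;  44^2 ≡ 48;  44^29 ≡ 58;  44^58 ≡ 1.
Smallest exponent giving 1 is 58.

58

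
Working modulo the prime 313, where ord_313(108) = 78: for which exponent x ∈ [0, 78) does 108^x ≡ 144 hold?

64

Baby-step giant-step with m = ceil(sqrt(78)) = 9.
Baby table (108^j mod 313 for j=0..8):
  0:1  1:108  2:83  3:200  4:3  5:11  6:249  7:287
  8:9
Giant step factor: 108^(-9) ≡ 19 (mod 313).
Scan 144·19^i mod 313 for i = 0, 1, …:
  i=0: 144   i=1: 232   i=2: 26   i=3: 181
  i=4: 309   i=5: 237   i=6: 121   i=7: 108
Match at i=7, j=1: x = 7·9 + 1 = 64.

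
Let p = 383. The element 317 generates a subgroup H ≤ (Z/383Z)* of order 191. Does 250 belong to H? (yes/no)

no

250 ∈ ⟨317⟩ iff 250^191 ≡ 1 (mod 383), since |⟨317⟩| = 191.
250^191 mod 383 = 382.
Since 382 ≠ 1, 250 does not lie in the subgroup.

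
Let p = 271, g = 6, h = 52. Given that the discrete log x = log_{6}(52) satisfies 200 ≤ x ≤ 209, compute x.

203

Compute 6^200 mod 271 = 206, then multiply by 6 repeatedly:
  6^200=206  6^201=152  6^202=99  6^203=52
Found 52 at exponent 203.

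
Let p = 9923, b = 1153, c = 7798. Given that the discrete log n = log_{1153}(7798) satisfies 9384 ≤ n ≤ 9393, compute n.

Compute 1153^9384 mod 9923 = 7229, then multiply by 1153 repeatedly:
  1153^9384=7229  1153^9385=9640  1153^9386=1160  1153^9387=7798
Found 7798 at exponent 9387.

9387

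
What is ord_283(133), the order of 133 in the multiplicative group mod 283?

282

The order of 133 must divide p − 1 = 282 = 2 · 3 · 47.
Divisors: 1, 2, 3, 6, 47, 94, 141, 282.
Check each in increasing order: 133^1 ≡ 133;  133^2 ≡ 143;  133^3 ≡ 58;  133^6 ≡ 251;  133^47 ≡ 45;  133^94 ≡ 44;  133^141 ≡ 282;  133^282 ≡ 1.
Smallest exponent giving 1 is 282.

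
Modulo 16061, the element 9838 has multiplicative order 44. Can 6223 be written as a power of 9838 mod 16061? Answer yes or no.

yes

6223 ∈ ⟨9838⟩ iff 6223^44 ≡ 1 (mod 16061), since |⟨9838⟩| = 44.
6223^44 mod 16061 = 1.
Since 1 = 1, 6223 lies in the subgroup.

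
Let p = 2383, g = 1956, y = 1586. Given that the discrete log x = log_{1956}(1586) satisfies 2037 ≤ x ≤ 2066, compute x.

2052

Compute 1956^2037 mod 2383 = 641, then multiply by 1956 repeatedly:
  1956^2037=641  1956^2038=338  1956^2039=1037  1956^2040=439  1956^2041=804
  1956^2042=2227  1956^2043=2271  1956^2044=164  1956^2045=1462  1956^2046=72
  1956^2047=235  1956^2048=2124  1956^2049=975  1956^2050=700  1956^2051=1358
  1956^2052=1586
Found 1586 at exponent 2052.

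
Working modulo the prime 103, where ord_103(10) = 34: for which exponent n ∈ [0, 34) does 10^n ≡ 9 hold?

4

Successive powers of 10 modulo 103:
  10^0=1  10^1=10  10^2=100  10^3=73  10^4=9
So 10^4 ≡ 9 (mod 103), giving n = 4.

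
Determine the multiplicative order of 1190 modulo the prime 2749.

2748

The order of 1190 must divide p − 1 = 2748 = 2^2 · 3 · 229.
Divisors: 1, 2, 3, 4, 6, 12, 229, 458, 687, 916, 1374, 2748.
Check each in increasing order: 1190^1 ≡ 1190;  1190^2 ≡ 365;  1190^3 ≡ 8;  1190^4 ≡ 1273;  1190^6 ≡ 64;  1190^12 ≡ 1347;  1190^229 ≡ 1311;  1190^458 ≡ 596;  1190^687 ≡ 640;  1190^916 ≡ 595;  1190^1374 ≡ 2748;  1190^2748 ≡ 1.
Smallest exponent giving 1 is 2748.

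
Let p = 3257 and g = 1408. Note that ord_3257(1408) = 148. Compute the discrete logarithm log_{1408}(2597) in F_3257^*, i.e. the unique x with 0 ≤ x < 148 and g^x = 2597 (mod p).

11

Baby-step giant-step with m = ceil(sqrt(148)) = 13.
Baby table (1408^j mod 3257 for j=0..12):
  0:1  1:1408  2:2208  3:1686  4:2792  5:3194  6:2492  7:947
  8:1263  9:3239  10:712  11:2597  12:2222
Giant step factor: 1408^(-13) ≡ 995 (mod 3257).
Scan 2597·995^i mod 3257 for i = 0, 1, …:
  i=0: 2597
Match at i=0, j=11: x = 0·13 + 11 = 11.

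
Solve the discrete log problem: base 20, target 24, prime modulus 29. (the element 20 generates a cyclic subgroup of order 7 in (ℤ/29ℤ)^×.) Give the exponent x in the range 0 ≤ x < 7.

5

Successive powers of 20 modulo 29:
  20^0=1  20^1=20  20^2=23  20^3=25  20^4=7  20^5=24
So 20^5 ≡ 24 (mod 29), giving x = 5.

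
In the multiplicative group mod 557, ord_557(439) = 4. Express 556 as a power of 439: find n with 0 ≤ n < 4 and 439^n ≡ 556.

2

Successive powers of 439 modulo 557:
  439^0=1  439^1=439  439^2=556
So 439^2 ≡ 556 (mod 557), giving n = 2.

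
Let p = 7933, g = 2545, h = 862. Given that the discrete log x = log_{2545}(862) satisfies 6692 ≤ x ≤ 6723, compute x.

Compute 2545^6692 mod 7933 = 3849, then multiply by 2545 repeatedly:
  2545^6692=3849  2545^6693=6383  2545^6694=5884  2545^6695=5209  2545^6696=862
Found 862 at exponent 6696.

6696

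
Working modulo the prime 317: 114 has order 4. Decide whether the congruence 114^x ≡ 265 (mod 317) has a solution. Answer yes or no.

265 ∈ ⟨114⟩ iff 265^4 ≡ 1 (mod 317), since |⟨114⟩| = 4.
265^4 mod 317 = 11.
Since 11 ≠ 1, 265 does not lie in the subgroup.

no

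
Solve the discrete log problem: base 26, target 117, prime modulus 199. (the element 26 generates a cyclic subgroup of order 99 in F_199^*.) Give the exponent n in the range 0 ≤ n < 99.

Baby-step giant-step with m = ceil(sqrt(99)) = 10.
Baby table (26^j mod 199 for j=0..9):
  0:1  1:26  2:79  3:64  4:72  5:81  6:116  7:31
  8:10  9:61
Giant step factor: 26^(-10) ≡ 33 (mod 199).
Scan 117·33^i mod 199 for i = 0, 1, …:
  i=0: 117   i=1: 80   i=2: 53   i=3: 157
  i=4: 7   i=5: 32   i=6: 61
Match at i=6, j=9: n = 6·10 + 9 = 69.

69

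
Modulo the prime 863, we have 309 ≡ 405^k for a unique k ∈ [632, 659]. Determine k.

Compute 405^632 mod 863 = 326, then multiply by 405 repeatedly:
  405^632=326  405^633=854  405^634=670  405^635=368  405^636=604
  405^637=391  405^638=426  405^639=793  405^640=129  405^641=465
  405^642=191  405^643=548  405^644=149  405^645=798  405^646=428
  405^647=740  405^648=239  405^649=139  405^650=200  405^651=741
  405^652=644  405^653=194  405^654=37  405^655=314  405^656=309
Found 309 at exponent 656.

656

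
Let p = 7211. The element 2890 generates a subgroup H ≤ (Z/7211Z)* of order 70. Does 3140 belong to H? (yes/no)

no

3140 ∈ ⟨2890⟩ iff 3140^70 ≡ 1 (mod 7211), since |⟨2890⟩| = 70.
3140^70 mod 7211 = 7087.
Since 7087 ≠ 1, 3140 does not lie in the subgroup.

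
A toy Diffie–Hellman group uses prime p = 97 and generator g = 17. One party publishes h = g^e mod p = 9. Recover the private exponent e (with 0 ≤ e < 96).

76

Baby-step giant-step with m = ceil(sqrt(96)) = 10.
Baby table (17^j mod 97 for j=0..9):
  0:1  1:17  2:95  3:63  4:4  5:68  6:89  7:58
  8:16  9:78
Giant step factor: 17^(-10) ≡ 3 (mod 97).
Scan 9·3^i mod 97 for i = 0, 1, …:
  i=0: 9   i=1: 27   i=2: 81   i=3: 49
  i=4: 50   i=5: 53   i=6: 62   i=7: 89
Match at i=7, j=6: e = 7·10 + 6 = 76.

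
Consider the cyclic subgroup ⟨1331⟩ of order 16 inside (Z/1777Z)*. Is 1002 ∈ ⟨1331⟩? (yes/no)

⟨1331⟩ has order 16; its elements mod 1777 are {1, 108, 181, 189, 446, 761, 775, 865, 912, 1002, 1016, 1331, 1588, 1596, 1669, 1776}.
1002 is in this set.

yes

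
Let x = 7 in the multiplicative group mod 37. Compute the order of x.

9

The order of 7 must divide p − 1 = 36 = 2^2 · 3^2.
Divisors: 1, 2, 3, 4, 6, 9, 12, 18, 36.
Check each in increasing order: 7^1 ≡ 7;  7^2 ≡ 12;  7^3 ≡ 10;  7^4 ≡ 33;  7^6 ≡ 26;  7^9 ≡ 1.
Smallest exponent giving 1 is 9.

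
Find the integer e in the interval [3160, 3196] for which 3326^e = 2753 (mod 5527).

3187

Compute 3326^3160 mod 5527 = 1841, then multiply by 3326 repeatedly:
  3326^3160=1841  3326^3161=4777  3326^3162=3704  3326^3163=5348  3326^3164=1562
  3326^3165=5359  3326^3166=4986  3326^3167=2436  3326^3168=5081  3326^3169=3367
  3326^3170=940  3326^3171=3685  3326^3172=2951  3326^3173=4601  3326^3174=4190
  3326^3175=2373  3326^3176=42  3326^3177=1517  3326^3178=4918  3326^3179=2875
  3326^3180=540  3326^3181=5292  3326^3182=3224  3326^3183=644  3326^3184=2995
  3326^3185=1716  3326^3186=3552  3326^3187=2753
Found 2753 at exponent 3187.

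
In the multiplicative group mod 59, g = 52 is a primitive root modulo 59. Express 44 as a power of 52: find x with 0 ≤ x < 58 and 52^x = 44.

45

Baby-step giant-step with m = ceil(sqrt(58)) = 8.
Baby table (52^j mod 59 for j=0..7):
  0:1  1:52  2:49  3:11  4:41  5:8  6:3  7:38
Giant step factor: 52^(-8) ≡ 57 (mod 59).
Scan 44·57^i mod 59 for i = 0, 1, …:
  i=0: 44   i=1: 30   i=2: 58   i=3: 2
  i=4: 55   i=5: 8
Match at i=5, j=5: x = 5·8 + 5 = 45.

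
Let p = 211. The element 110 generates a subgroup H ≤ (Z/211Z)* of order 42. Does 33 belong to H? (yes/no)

33 ∈ ⟨110⟩ iff 33^42 ≡ 1 (mod 211), since |⟨110⟩| = 42.
33^42 mod 211 = 1.
Since 1 = 1, 33 lies in the subgroup.

yes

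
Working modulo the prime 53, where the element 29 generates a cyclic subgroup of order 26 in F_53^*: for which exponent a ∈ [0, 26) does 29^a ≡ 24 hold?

14

Successive powers of 29 modulo 53:
  29^0=1  29^1=29  29^2=46  29^3=9  29^4=49  29^5=43
  29^6=28  29^7=17  29^8=16  29^9=40  29^10=47  29^11=38
  29^12=42  29^13=52  29^14=24
So 29^14 ≡ 24 (mod 53), giving a = 14.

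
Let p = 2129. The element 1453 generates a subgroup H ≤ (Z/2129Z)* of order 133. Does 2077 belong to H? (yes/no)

2077 ∈ ⟨1453⟩ iff 2077^133 ≡ 1 (mod 2129), since |⟨1453⟩| = 133.
2077^133 mod 2129 = 1.
Since 1 = 1, 2077 lies in the subgroup.

yes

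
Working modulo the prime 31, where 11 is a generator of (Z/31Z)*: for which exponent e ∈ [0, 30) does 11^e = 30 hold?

15

Successive powers of 11 modulo 31:
  11^0=1  11^1=11  11^2=28  11^3=29  11^4=9  11^5=6
  11^6=4  11^7=13  11^8=19  11^9=23  11^10=5  11^11=24
  11^12=16  11^13=21  11^14=14  11^15=30
So 11^15 ≡ 30 (mod 31), giving e = 15.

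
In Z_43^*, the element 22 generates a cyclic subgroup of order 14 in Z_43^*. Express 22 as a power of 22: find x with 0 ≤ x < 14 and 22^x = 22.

1

Successive powers of 22 modulo 43:
  22^0=1  22^1=22
So 22^1 ≡ 22 (mod 43), giving x = 1.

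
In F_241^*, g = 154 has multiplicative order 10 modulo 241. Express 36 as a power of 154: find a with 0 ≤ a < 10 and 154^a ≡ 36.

Successive powers of 154 modulo 241:
  154^0=1  154^1=154  154^2=98  154^3=150  154^4=205  154^5=240
  154^6=87  154^7=143  154^8=91  154^9=36
So 154^9 ≡ 36 (mod 241), giving a = 9.

9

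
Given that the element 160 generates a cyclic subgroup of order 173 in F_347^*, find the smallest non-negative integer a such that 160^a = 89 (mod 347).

98

Baby-step giant-step with m = ceil(sqrt(173)) = 14.
Baby table (160^j mod 347 for j=0..13):
  0:1  1:160  2:269  3:12  4:185  5:105  6:144  7:138
  8:219  9:340  10:268  11:199  12:263  13:93
Giant step factor: 160^(-14) ≡ 110 (mod 347).
Scan 89·110^i mod 347 for i = 0, 1, …:
  i=0: 89   i=1: 74   i=2: 159   i=3: 140
  i=4: 132   i=5: 293   i=6: 306   i=7: 1
Match at i=7, j=0: a = 7·14 + 0 = 98.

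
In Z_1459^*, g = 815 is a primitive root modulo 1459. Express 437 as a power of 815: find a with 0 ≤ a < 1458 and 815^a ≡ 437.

Baby-step giant-step with m = ceil(sqrt(1458)) = 39.
Baby table (815^j mod 1459 for j=0..38):
  0:1  1:815  2:380  3:392  4:1418  5:142  6:469  7:1436
  8:222  9:14  10:1197  11:943  12:1111  13:885  14:529  15:730
  16:1137  17:190  18:196  19:709  20:71  21:964  22:718  23:111
  24:7  25:1328  26:1201  27:1285  28:1172  29:994  30:365  31:1298
  32:95  33:98  34:1084  35:765  36:482  37:359  38:785
Giant step factor: 815^(-39) ≡ 834 (mod 1459).
Scan 437·834^i mod 1459 for i = 0, 1, …:
  i=0: 437   i=1: 1167   i=2: 125   i=3: 661
  i=4: 1231   i=5: 977   i=6: 696   i=7: 1241
  i=8: 563   i=9: 1203     …   i=23: 754
  i=24: 7
Match at i=24, j=24: a = 24·39 + 24 = 960.

960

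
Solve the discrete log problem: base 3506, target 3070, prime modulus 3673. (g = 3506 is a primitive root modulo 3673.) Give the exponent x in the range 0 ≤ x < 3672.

Baby-step giant-step with m = ceil(sqrt(3672)) = 61.
Baby table (3506^j mod 3673 for j=0..60):
  0:1  1:3506  2:2178  3:3574  4:1841  5:1085  6:2455  7:1391
  8:2775  9:3046  10:1865  11:750  12:3305  13:2688  14:2883  15:3375
  16:2017  17:1077  18:118  19:2332  20:3567  21:3010  22:531  23:3148
  24:3196  25:2526  26:553  27:3147  28:3363  29:348  30:652  31:1306
  32:2278  33:1566  34:2934  35:2204  36:2905  37:3374  38:2184  39:2572
  40:217  41:491  42:2482  43:555  44:2813  45:373  46:150  47:661
  48:3476  49:3515  50:675  51:1138  52:950  53:2962  54:1201  55:1448
  56:602  57:2310  58:3568  59:2843  60:2709
Giant step factor: 3506^(-61) ≡ 2690 (mod 3673).
Scan 3070·2690^i mod 3673 for i = 0, 1, …:
  i=0: 3070   i=1: 1396   i=2: 1434   i=3: 810
  i=4: 811   i=5: 3501   i=6: 118
Match at i=6, j=18: x = 6·61 + 18 = 384.

384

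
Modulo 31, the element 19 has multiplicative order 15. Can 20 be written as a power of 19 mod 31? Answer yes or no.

yes

20 ∈ ⟨19⟩ iff 20^15 ≡ 1 (mod 31), since |⟨19⟩| = 15.
20^15 mod 31 = 1.
Since 1 = 1, 20 lies in the subgroup.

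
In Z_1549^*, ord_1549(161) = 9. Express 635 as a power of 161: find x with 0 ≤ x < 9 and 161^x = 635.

8

Successive powers of 161 modulo 1549:
  161^0=1  161^1=161  161^2=1137  161^3=275  161^4=903  161^5=1326
  161^6=1273  161^7=485  161^8=635
So 161^8 ≡ 635 (mod 1549), giving x = 8.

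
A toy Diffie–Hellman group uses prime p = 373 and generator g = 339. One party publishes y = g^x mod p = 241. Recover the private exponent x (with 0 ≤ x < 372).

Baby-step giant-step with m = ceil(sqrt(372)) = 20.
Baby table (339^j mod 373 for j=0..19):
  0:1  1:339  2:37  3:234  4:250  5:79  6:298  7:312
  8:209  9:354  10:273  11:43  12:30  13:99  14:364  15:306
  16:40  17:132  18:361  19:35
Giant step factor: 339^(-20) ≡ 21 (mod 373).
Scan 241·21^i mod 373 for i = 0, 1, …:
  i=0: 241   i=1: 212   i=2: 349   i=3: 242
  i=4: 233   i=5: 44   i=6: 178   i=7: 8
  i=8: 168   i=9: 171   i=10: 234
Match at i=10, j=3: x = 10·20 + 3 = 203.

203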